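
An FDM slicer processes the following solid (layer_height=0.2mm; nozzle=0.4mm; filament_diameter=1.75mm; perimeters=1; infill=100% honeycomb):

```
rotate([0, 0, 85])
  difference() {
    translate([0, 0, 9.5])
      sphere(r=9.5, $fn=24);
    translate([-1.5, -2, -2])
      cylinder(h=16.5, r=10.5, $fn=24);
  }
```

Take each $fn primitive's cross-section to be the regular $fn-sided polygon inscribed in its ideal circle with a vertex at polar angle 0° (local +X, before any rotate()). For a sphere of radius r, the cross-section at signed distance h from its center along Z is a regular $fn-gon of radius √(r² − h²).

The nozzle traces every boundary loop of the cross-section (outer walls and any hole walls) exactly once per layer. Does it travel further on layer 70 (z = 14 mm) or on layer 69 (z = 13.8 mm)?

Layer 70 (z = 14): the r=9.5 sphere slices to a regular 24-gon of circumradius 8.367 (√(r²−h²) with h=4.5 from center) (perimeter = 2·24·8.367·sin(180°/24) = 52.42 mm); the r=10.5 cylinder at (-1.5, -2) contributes a regular 24-gon of circumradius 10.5 (perimeter = 2·24·10.500·sin(180°/24) = 65.79 mm); Taking the first minus the rest: starting from the r=9.5 sphere, the r=10.5 cylinder at (-1.5, -2) partially overlaps it — only the 214.81 mm² overlap (of its 342.42 mm²) is removed, clipping the outline — boundary = 22.33 mm; (rotated 85° about Z; rotation is an isometry so areas/perimeters/island counts are preserved). So its perimeter = 22.33 mm. Layer 69 (z = 13.8): the r=9.5 sphere contributes a regular 24-gon of circumradius √(9.5²−4.3²) = 8.471 (perimeter = 2·24·8.471·sin(180°/24) = 53.07 mm); the r=10.5 cylinder at (-1.5, -2) gives a regular 24-gon of circumradius 10.5 (constant along its height) (perimeter = 2·24·10.500·sin(180°/24) = 65.79 mm); Taking the first minus the rest: starting from the r=9.5 sphere, the r=10.5 cylinder at (-1.5, -2) partially overlaps it — only the 219.05 mm² overlap (of its 342.42 mm²) is removed, clipping the outline — boundary = 24.06 mm; (rotated 85° about Z; rotation is an isometry so areas/perimeters/island counts are preserved). So its perimeter = 24.06 mm. Layer 69 is larger (24.06 vs 22.33 mm).

layer 69 (z = 13.8 mm)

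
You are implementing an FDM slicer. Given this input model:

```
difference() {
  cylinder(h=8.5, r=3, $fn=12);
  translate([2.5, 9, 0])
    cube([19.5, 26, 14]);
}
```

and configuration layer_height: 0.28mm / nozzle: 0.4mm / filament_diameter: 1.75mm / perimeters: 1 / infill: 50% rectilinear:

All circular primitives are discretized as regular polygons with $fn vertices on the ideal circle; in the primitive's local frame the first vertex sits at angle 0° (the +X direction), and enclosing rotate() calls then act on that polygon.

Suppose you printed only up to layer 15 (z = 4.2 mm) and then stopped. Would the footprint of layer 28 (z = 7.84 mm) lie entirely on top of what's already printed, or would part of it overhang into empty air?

Compare the two slices. At z = 4.2: the r=3 cylinder gives a regular 12-gon of circumradius 3 (constant along its height) (area = (12/2)·3.000²·sin(360°/12) = 27.00 mm²); the cube at (2.5, 9) is present — its section is the full 19.5×26 rectangle (area 507.00 mm²); Subtracting the remaining from the first: starting from the r=3 cylinder (27.00 mm²), the 19.5×26 cube at (2.5, 9) misses the remaining region (no effect) — area = 27.00 mm². At z = 7.84: the r=3 cylinder contributes a regular 12-gon of circumradius 3 (area = (12/2)·3.000²·sin(360°/12) = 27.00 mm²); the cube at (2.5, 9) (footprint 19.5×26) is included at this height (area 507.00 mm²); Taking the first minus the rest: starting from the r=3 cylinder (27.00 mm²), the 19.5×26 cube at (2.5, 9) misses the remaining region (no effect) — area = 27.00 mm². Checking containment: the cross-section at z = 7.84 is a subset of the cross-section at z = 4.2.

entirely on top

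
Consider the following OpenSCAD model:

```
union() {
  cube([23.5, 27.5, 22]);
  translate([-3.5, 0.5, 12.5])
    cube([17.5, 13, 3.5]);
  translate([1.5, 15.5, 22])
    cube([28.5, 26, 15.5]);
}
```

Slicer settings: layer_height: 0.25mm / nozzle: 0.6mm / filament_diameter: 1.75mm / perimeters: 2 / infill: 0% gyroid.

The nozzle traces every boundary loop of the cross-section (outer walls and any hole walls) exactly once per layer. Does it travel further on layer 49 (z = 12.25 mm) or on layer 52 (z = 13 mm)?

Layer 49 (z = 12.25): the cube (footprint 23.5×27.5) is included at this height (perimeter 102.00 mm); the cube at (-3.5, 0.5) is absent (z outside [12.5, 16]); the cube at (1.5, 15.5) is not intersected at this z (z outside [22, 37.5]); Merging all regions: only the 23.5×27.5 cube is present, so the union is just that shape — boundary = 102.00 mm. So its perimeter = 102.00 mm. Layer 52 (z = 13): the 23.5×27.5 cube contributes its full rectangle (perimeter 102.00 mm); the cube at (-3.5, 0.5) (footprint 17.5×13) is included at this height (perimeter 61.00 mm); the cube at (1.5, 15.5) is not intersected at this z (z outside [22, 37.5]); Combining (union): the regions partially overlap (shared area 182.00 mm²), so the edge portions inside another operand are dropped and the merged outline is re-measured after clipping — boundary = 109.00 mm. So its perimeter = 109.00 mm. Layer 52 is larger (109.00 vs 102.00 mm).

layer 52 (z = 13 mm)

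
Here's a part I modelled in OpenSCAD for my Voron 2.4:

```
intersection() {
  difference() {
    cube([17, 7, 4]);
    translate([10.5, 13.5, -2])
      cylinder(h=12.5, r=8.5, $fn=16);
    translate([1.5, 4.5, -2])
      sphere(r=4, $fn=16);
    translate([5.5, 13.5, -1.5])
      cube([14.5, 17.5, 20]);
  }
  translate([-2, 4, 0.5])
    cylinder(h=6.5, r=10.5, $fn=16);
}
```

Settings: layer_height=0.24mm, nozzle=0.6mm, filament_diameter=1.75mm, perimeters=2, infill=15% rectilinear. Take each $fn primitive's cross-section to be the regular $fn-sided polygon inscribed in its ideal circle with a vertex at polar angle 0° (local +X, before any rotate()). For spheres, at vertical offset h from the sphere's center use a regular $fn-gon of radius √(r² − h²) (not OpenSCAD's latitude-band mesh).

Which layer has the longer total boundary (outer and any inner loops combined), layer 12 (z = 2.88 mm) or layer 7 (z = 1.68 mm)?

layer 7 (z = 1.68 mm)

Layer 12 (z = 2.88): the 17×7 cube contributes its full rectangle (perimeter 48.00 mm); the r=8.5 cylinder at (10.5, 13.5) contributes a regular 16-gon of circumradius 8.5 (perimeter = 2·16·8.500·sin(180°/16) = 53.06 mm); the sphere at (1.5, 4.5) is absent (|z−center|=4.880 > r=4); the cube at (5.5, 13.5) (footprint 14.5×17.5) is included at this height (perimeter 64.00 mm); Taking the first minus the rest: starting from the 17×7 cube, the r=8.5 cylinder at (10.5, 13.5) partially overlaps it — only the 13.65 mm² overlap (of its 221.19 mm²) is removed, clipping the outline; the 14.5×17.5 cube at (5.5, 13.5) misses the remaining region (no effect) — boundary = 48.95 mm; the r=10.5 cylinder at (-2, 4) contributes a regular 16-gon of circumradius 10.5 (perimeter = 2·16·10.500·sin(180°/16) = 65.55 mm); Taking the intersection: the r=10.5 cylinder at (-2, 4) partially overlaps that combined region; clipping to the common part keeps 54.49 mm² — boundary = 28.91 mm. So its perimeter = 28.91 mm. Layer 7 (z = 1.68): the cube is present — its section is the full 17×7 rectangle (perimeter 48.00 mm); the r=8.5 cylinder at (10.5, 13.5) contributes a regular 16-gon of circumradius 8.5 (perimeter = 2·16·8.500·sin(180°/16) = 53.06 mm); the r=4 sphere at (1.5, 4.5) contributes a regular 16-gon of circumradius √(4²−3.68²) = 1.568 (perimeter = 2·16·1.568·sin(180°/16) = 9.79 mm); the cube at (5.5, 13.5) (footprint 14.5×17.5) is included at this height (perimeter 64.00 mm); Subtracting the remaining from the first: starting from the 17×7 cube, the r=8.5 cylinder at (10.5, 13.5) partially overlaps it — only the 13.65 mm² overlap (of its 221.19 mm²) is removed, clipping the outline; the r=4 sphere at (1.5, 4.5) partially overlaps it — only the 7.50 mm² overlap (of its 7.52 mm²) is removed, clipping the outline; the 14.5×17.5 cube at (5.5, 13.5) misses the remaining region (no effect) — boundary = 57.36 mm; the cylinder at (-2, 4): section is a regular 16-gon, circumradius r=10.5 (perimeter = 2·16·10.500·sin(180°/16) = 65.55 mm); Keeping only the common overlap: the r=10.5 cylinder at (-2, 4) partially overlaps the result so far; clipping to the common part keeps 46.98 mm² — boundary = 37.32 mm. So its perimeter = 37.32 mm. Layer 7 is larger (37.32 vs 28.91 mm).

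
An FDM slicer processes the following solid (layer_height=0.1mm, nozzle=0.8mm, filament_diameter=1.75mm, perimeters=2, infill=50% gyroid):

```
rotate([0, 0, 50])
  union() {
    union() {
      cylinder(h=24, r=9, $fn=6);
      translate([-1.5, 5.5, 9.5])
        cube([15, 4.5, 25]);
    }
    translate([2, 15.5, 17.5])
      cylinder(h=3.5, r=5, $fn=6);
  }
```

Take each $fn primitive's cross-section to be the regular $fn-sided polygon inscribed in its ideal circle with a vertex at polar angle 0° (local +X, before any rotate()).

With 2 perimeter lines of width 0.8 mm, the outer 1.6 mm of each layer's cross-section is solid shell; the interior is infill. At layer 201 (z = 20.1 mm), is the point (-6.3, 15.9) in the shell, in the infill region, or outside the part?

outside

At z = 20.1 mm: the r=9 cylinder gives a regular 6-gon of circumradius 9 (constant along its height); the cube at (-1.5, 5.5) is present — its section is the full 15×4.5 rectangle; Merging all regions: the regions partially overlap (shared area 15.28 mm²), so overlapping operands fuse into one piece — 1 connected region; the r=5 cylinder at (2, 15.5) gives a regular 6-gon of circumradius 5 (constant along its height); Combining (union): the 2 present regions are separate (no shared area or edge), so areas and boundary lengths simply add and each stays a separate island — 2 connected regions; (rotated 50° about Z; rotation is an isometry so areas/perimeters/island counts are preserved). Overall, the cross-section has 2 separate islands. Undo the 50° rotation: the query point maps to (8.131, 15.046) in the un-rotated model frame. The nearest boundary edge runs (4.50, 19.83)→(7.00, 15.50); distance from the point to it = 1.22 mm. The point is not inside any of the regions above, so it lies outside the cross-section (1.22 mm from the nearest boundary).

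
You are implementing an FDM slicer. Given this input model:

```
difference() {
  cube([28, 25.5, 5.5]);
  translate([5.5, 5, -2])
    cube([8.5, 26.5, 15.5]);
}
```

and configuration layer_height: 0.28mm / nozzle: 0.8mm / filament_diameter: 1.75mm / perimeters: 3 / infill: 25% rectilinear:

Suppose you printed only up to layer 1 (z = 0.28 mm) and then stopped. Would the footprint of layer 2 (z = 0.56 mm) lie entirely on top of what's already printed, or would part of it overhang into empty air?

Compare the two slices. At z = 0.28: the cube is present — its section is the full 28×25.5 rectangle (area 714.00 mm²); the 8.5×26.5 cube at (5.5, 5) contributes its full rectangle (area 225.25 mm²); Taking the first minus the rest: starting from the 28×25.5 cube (714.00 mm²), the 8.5×26.5 cube at (5.5, 5) partially overlaps it — only the 174.25 mm² overlap (of its 225.25 mm²) is removed, clipping the outline — area = 539.75 mm². At z = 0.56: the cube (footprint 28×25.5) is included at this height (area 714.00 mm²); the cube at (5.5, 5) (footprint 8.5×26.5) is included at this height (area 225.25 mm²); Taking the first minus the rest: starting from the 28×25.5 cube (714.00 mm²), the 8.5×26.5 cube at (5.5, 5) partially overlaps it — only the 174.25 mm² overlap (of its 225.25 mm²) is removed, clipping the outline — area = 539.75 mm². Checking containment: the cross-section at z = 0.56 is a subset of the cross-section at z = 0.28.

entirely on top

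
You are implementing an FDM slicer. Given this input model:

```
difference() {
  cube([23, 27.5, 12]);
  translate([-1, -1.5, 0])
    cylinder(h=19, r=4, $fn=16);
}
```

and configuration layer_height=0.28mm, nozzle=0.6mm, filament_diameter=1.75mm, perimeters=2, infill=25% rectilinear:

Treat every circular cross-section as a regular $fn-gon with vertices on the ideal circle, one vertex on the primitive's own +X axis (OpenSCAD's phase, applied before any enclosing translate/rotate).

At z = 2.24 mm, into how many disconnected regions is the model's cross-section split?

At z = 2.24 mm: the cube (footprint 23×27.5) is included at this height; the cylinder at (-1, -1.5): section is a regular 16-gon, circumradius r=4; Taking the first minus the rest: starting from the 23×27.5 cube, the r=4 cylinder at (-1, -1.5) partially overlaps it — only the 4.07 mm² overlap (of its 48.98 mm²) is removed, clipping the outline — 1 connected region. The result has 1 disconnected region.

1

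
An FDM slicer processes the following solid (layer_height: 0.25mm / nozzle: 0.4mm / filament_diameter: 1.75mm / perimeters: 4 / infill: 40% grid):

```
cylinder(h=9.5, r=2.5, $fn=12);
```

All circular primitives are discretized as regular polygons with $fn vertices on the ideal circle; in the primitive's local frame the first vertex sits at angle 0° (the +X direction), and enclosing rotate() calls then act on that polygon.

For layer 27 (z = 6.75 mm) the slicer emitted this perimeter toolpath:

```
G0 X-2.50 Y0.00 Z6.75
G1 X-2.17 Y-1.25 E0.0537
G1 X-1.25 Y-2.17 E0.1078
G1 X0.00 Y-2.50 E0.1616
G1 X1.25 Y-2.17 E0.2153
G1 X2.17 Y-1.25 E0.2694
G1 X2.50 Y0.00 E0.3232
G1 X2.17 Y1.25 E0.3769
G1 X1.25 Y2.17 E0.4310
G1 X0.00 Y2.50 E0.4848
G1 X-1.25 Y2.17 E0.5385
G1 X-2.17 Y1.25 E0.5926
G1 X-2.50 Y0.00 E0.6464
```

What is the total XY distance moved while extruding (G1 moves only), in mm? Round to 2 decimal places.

15.55 mm

Sum the Euclidean lengths of each G1 segment: total = 15.55 mm.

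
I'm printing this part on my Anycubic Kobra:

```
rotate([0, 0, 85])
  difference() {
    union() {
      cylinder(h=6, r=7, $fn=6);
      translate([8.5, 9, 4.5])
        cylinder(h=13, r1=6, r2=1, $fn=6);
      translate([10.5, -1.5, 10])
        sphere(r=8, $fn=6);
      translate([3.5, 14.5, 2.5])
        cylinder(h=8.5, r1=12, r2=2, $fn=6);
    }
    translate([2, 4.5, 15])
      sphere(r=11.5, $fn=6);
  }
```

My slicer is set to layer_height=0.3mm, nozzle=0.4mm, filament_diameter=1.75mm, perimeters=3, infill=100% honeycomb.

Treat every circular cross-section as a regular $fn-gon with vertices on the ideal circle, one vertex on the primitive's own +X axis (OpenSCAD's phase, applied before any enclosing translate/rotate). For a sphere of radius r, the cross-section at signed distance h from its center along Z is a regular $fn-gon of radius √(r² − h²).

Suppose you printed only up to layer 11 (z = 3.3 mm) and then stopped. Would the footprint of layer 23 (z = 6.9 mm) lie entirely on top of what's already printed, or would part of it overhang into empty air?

part overhangs

Compare the two slices. At z = 3.3: the r=7 cylinder gives a regular 6-gon of circumradius 7 (constant along its height) (area = (6/2)·7.000²·sin(360°/6) = 127.31 mm²); the cone at (8.5, 9) is not intersected at this z (z outside [4.5, 17.5]); the sphere at (10.5, -1.5): section is a regular 6-gon, circumradius = √(r²−h²) = √(8²−6.7²) = 4.371 (area = (6/2)·4.371²·sin(360°/6) = 49.65 mm²); the cone at (3.5, 14.5): at t=0.094 of its height the radius interpolates to r₁+(r₂−r₁)t = 11.059, giving a regular 6-gon of that circumradius (area = (6/2)·11.059²·sin(360°/6) = 317.74 mm²); Taking the union: the regions partially overlap — summed areas 494.69 mm² minus the doubly-counted overlap 7.06 mm² gives 487.64 mm² — area = 487.64 mm²; the sphere at (2, 4.5) is not intersected at this z (|z−center|=11.700 > r=11.5); Subtracting the remaining from the first: none of the subtracted shapes is present at this height, so the result so far is unchanged — area = 487.64 mm²; (rotated 85° about Z; rotation is an isometry so areas/perimeters/island counts are preserved). At z = 6.9: the cylinder is not intersected at this z (z outside [0, 6]); the cone at (8.5, 9) (r1=6→r2=1) has section circumradius 5.077 here — a regular 6-gon (area = (6/2)·5.077²·sin(360°/6) = 66.97 mm²); the sphere at (10.5, -1.5): section is a regular 6-gon, circumradius = √(r²−h²) = √(8²−3.1²) = 7.375 (area = (6/2)·7.375²·sin(360°/6) = 141.31 mm²); the cone at (3.5, 14.5): at t=0.518 of its height the radius interpolates to r₁+(r₂−r₁)t = 6.824, giving a regular 6-gon of that circumradius (area = (6/2)·6.824²·sin(360°/6) = 120.97 mm²); Taking the union: the regions partially overlap — summed areas 329.24 mm² minus the doubly-counted overlap 19.05 mm² gives 310.19 mm² — area = 310.19 mm²; the r=11.5 sphere at (2, 4.5) slices to a regular 6-gon of circumradius 8.163 (√(r²−h²) with h=8.1 from center) (area = (6/2)·8.163²·sin(360°/6) = 173.14 mm²); Subtracting the remaining from the first: starting from that combined region (310.19 mm²), the r=11.5 sphere at (2, 4.5) partially overlaps it — only the 64.47 mm² overlap (of its 173.14 mm²) is removed, clipping the outline — area = 245.73 mm²; (rotated 85° about Z; rotation is an isometry so areas/perimeters/island counts are preserved). Checking containment: at z = 6.9 the cross-section extends beyond the z = 3.3 cross-section by about 77.43 mm².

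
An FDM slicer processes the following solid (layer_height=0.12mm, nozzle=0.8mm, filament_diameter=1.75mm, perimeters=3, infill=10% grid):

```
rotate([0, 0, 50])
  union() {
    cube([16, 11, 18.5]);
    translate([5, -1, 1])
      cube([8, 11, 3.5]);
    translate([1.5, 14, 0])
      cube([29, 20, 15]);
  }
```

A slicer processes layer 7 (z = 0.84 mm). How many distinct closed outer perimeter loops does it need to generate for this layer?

2

At z = 0.84 mm: the cube (footprint 16×11) is included at this height; the cube at (5, -1) is absent (z outside [1, 4.5]); the cube at (1.5, 14) (footprint 29×20) is included at this height; Combining (union): the 2 present regions are separate (no shared area or edge), so areas and boundary lengths simply add and each stays a separate island — 2 connected regions; (rotated 50° about Z; rotation is an isometry so areas/perimeters/island counts are preserved). The result has 2 disconnected regions.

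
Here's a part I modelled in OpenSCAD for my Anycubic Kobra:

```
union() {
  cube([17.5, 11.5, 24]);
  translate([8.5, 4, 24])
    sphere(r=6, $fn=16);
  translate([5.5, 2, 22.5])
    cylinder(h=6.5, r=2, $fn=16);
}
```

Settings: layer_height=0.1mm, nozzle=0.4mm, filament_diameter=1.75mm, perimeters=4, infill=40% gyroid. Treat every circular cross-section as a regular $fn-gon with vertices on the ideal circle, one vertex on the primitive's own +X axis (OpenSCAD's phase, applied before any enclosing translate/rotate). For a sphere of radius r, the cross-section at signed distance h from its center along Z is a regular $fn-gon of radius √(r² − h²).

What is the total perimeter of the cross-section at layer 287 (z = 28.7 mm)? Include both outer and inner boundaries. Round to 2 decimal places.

26.36 mm

At z = 28.7 mm: the cube is absent (z outside [0, 24]); the r=6 sphere at (8.5, 4) slices to a regular 16-gon of circumradius 3.730 (√(r²−h²) with h=4.7 from center) (perimeter = 2·16·3.730·sin(180°/16) = 23.28 mm); the r=2 cylinder at (5.5, 2) contributes a regular 16-gon of circumradius 2 (perimeter = 2·16·2.000·sin(180°/16) = 12.49 mm); Combining (union): the regions partially overlap (shared area 5.70 mm²), so the edge portions inside another operand are dropped and the merged outline is re-measured after clipping — boundary = 26.36 mm. Overall, the cross-section is a single solid region. Total boundary length (outer) = 26.36 mm.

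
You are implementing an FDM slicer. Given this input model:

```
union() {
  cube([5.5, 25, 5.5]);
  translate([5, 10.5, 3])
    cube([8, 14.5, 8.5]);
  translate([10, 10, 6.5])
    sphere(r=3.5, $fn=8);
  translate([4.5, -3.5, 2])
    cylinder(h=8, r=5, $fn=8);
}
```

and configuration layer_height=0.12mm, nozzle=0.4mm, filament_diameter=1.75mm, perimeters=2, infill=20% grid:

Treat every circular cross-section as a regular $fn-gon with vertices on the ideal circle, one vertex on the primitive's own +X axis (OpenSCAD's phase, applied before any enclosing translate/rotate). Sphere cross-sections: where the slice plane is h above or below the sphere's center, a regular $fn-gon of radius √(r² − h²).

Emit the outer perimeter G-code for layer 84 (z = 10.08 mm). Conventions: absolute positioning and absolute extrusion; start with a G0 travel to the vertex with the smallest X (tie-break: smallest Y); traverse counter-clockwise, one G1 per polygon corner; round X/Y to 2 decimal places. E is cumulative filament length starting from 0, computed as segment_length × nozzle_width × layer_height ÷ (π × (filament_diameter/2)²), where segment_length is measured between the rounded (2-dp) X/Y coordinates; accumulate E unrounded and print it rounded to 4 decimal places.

At z = 10.08 mm: the cube is not intersected at this z (z outside [0, 5.5]); the 8×14.5 cube at (5, 10.5) contributes its full rectangle; the sphere at (10, 10) does not reach this height (|z−center|=3.580 > r=3.5); the cylinder at (4.5, -3.5) is absent (z outside [2, 10]); Combining (union): only the 8×14.5 cube at (5, 10.5) is present, so the union is just that shape — 1 connected region. The outline is a single polygon with 4 vertices. Extrusion per mm of travel: 0.4 × 0.12 / (π × 0.875²) = 0.019956. Accumulating E over each segment gives final E = 0.8980.

G0 X5.00 Y10.50 Z10.08
G1 X13.00 Y10.50 E0.1596
G1 X13.00 Y25.00 E0.4490
G1 X5.00 Y25.00 E0.6087
G1 X5.00 Y10.50 E0.8980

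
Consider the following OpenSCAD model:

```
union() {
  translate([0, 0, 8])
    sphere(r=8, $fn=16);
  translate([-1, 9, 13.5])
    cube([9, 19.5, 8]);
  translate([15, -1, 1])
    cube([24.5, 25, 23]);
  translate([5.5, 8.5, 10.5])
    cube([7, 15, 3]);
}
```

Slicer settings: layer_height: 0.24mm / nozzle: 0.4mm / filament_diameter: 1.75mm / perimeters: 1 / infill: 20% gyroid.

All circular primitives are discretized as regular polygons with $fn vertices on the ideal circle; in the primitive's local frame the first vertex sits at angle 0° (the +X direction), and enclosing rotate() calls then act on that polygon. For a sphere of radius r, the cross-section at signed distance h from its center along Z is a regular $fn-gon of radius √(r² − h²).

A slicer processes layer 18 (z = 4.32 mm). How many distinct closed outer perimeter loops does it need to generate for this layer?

2

At z = 4.32 mm: the r=8 sphere contributes a regular 16-gon of circumradius √(8²−3.68²) = 7.103; the cube at (-1, 9) is not intersected at this z (z outside [13.5, 21.5]); the 24.5×25 cube at (15, -1) contributes its full rectangle; the cube at (5.5, 8.5) is not intersected at this z (z outside [10.5, 13.5]); Taking the union: the 2 present regions are separate (no shared area or edge), so areas and boundary lengths simply add and each stays a separate island — 2 connected regions. The result has 2 disconnected regions.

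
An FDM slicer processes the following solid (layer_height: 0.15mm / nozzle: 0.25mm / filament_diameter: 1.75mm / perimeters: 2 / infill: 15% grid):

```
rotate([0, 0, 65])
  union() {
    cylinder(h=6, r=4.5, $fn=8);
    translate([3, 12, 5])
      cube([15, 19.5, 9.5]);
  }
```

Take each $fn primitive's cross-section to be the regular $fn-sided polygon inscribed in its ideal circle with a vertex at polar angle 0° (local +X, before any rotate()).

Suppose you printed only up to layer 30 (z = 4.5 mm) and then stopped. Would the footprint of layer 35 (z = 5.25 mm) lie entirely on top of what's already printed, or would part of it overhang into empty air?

Compare the two slices. At z = 4.5: the r=4.5 cylinder gives a regular 8-gon of circumradius 4.5 (constant along its height) (area = (8/2)·4.500²·sin(360°/8) = 57.28 mm²); the cube at (3, 12) does not reach this height (z outside [5, 14.5]); Combining (union): only the r=4.5 cylinder is present, so the union is just that shape — area = 57.28 mm²; (rotated 65° about Z; rotation is an isometry so areas/perimeters/island counts are preserved). At z = 5.25: the cylinder: section is a regular 8-gon, circumradius r=4.5 (area = (8/2)·4.500²·sin(360°/8) = 57.28 mm²); the cube at (3, 12) (footprint 15×19.5) is included at this height (area 292.50 mm²); Combining (union): the 2 present regions are separate (no shared area or edge), so areas and boundary lengths simply add and each stays a separate island — area = 349.78 mm²; (rotated 65° about Z; rotation is an isometry so areas/perimeters/island counts are preserved). Checking containment: at z = 5.25 the cross-section extends beyond the z = 4.5 cross-section by about 292.50 mm².

part overhangs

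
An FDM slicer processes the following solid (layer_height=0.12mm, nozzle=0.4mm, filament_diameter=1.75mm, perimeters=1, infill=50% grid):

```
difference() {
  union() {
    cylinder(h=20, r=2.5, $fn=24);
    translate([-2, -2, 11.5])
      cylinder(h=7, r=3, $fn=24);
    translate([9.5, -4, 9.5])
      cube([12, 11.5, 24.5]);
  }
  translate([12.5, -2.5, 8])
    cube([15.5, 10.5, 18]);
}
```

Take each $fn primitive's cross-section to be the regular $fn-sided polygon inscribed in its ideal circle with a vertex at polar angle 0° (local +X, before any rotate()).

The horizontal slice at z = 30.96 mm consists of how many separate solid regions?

At z = 30.96 mm: the cylinder does not reach this height (z outside [0, 20]); the cylinder at (-2, -2) does not reach this height (z outside [11.5, 18.5]); the cube at (9.5, -4) (footprint 12×11.5) is included at this height; Taking the union: only the 12×11.5 cube at (9.5, -4) is present, so the union is just that shape — 1 connected region; the cube at (12.5, -2.5) is not intersected at this z (z outside [8, 26]); Taking the first minus the rest: none of the subtracted shapes is present at this height, so that combined region is unchanged — 1 connected region. The result has 1 disconnected region.

1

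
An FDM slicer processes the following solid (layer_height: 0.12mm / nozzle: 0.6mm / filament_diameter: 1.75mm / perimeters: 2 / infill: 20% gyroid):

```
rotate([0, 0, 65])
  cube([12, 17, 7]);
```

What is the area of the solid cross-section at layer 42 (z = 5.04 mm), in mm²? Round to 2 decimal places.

204.00 mm²

At z = 5.04 mm: the cube is present — its section is the full 12×17 rectangle (area 204.00 mm²); (whole slice rotated 65° about Z — lengths, areas and connectivity unchanged). Overall, the cross-section is a single solid region. Net area = 204.00 mm².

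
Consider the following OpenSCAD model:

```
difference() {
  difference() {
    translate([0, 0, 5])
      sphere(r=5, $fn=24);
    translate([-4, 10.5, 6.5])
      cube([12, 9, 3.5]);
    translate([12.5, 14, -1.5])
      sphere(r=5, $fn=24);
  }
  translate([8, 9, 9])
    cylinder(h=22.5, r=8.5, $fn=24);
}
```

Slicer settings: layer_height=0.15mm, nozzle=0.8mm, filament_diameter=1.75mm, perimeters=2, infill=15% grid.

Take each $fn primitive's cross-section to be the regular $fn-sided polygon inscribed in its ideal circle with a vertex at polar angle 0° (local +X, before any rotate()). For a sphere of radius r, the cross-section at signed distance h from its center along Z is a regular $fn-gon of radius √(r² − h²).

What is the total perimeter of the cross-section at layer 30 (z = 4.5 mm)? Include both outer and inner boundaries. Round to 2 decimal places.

31.17 mm

At z = 4.5 mm: the r=5 sphere slices to a regular 24-gon of circumradius 4.975 (√(r²−h²) with h=0.5 from center) (perimeter = 2·24·4.975·sin(180°/24) = 31.17 mm); the cube at (-4, 10.5) is not intersected at this z (z outside [6.5, 10]); the sphere at (12.5, 14) is not intersected at this z (|z−center|=6.000 > r=5); After the difference (first − rest): none of the subtracted shapes is present at this height, so the r=5 sphere is unchanged — boundary = 31.17 mm; the cylinder at (8, 9) is absent (z outside [9, 31.5]); After the difference (first − rest): none of the subtracted shapes is present at this height, so the result so far is unchanged — boundary = 31.17 mm. Overall, the cross-section is a single solid region. Total boundary length (outer) = 31.17 mm.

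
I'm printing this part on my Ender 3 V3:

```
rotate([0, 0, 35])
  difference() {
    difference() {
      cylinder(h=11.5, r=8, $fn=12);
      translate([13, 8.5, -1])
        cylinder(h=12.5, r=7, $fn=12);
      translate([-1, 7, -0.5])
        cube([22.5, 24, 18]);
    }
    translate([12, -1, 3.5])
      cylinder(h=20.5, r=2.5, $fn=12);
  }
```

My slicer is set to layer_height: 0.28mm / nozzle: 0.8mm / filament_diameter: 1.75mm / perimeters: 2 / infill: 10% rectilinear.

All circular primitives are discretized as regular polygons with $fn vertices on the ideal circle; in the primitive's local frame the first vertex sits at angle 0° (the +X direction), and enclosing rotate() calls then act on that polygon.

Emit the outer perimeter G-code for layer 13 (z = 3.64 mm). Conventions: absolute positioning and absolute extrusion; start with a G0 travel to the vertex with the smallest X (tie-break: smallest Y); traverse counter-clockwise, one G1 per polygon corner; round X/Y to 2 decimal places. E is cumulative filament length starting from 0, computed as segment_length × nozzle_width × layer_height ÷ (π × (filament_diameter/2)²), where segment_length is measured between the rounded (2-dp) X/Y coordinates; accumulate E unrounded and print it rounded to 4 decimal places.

G0 X-7.97 Y-0.70 Z3.64
G1 X-6.55 Y-4.59 E0.3857
G1 X-3.38 Y-7.25 E0.7710
G1 X0.70 Y-7.97 E1.1569
G1 X4.59 Y-6.55 E1.5425
G1 X7.25 Y-3.38 E1.9279
G1 X7.97 Y0.70 E2.3137
G1 X6.55 Y4.59 E2.6994
G1 X3.38 Y7.25 E3.0848
G1 X-0.70 Y7.97 E3.4706
G1 X-0.96 Y7.87 E3.4965
G1 X-4.83 Y5.16 E3.9365
G1 X-5.25 Y5.76 E4.0047
G1 X-7.25 Y3.38 E4.2943
G1 X-7.97 Y-0.70 E4.6801

At z = 3.64 mm: the cylinder: section is a regular 12-gon, circumradius r=8; the cylinder at (13, 8.5): section is a regular 12-gon, circumradius r=7; the cube at (-1, 7) (footprint 22.5×24) is included at this height; After the difference (first − rest): starting from the r=8 cylinder, the r=7 cylinder at (13, 8.5) misses the remaining region (no effect); the 22.5×24 cube at (-1, 7) partially overlaps it — only the 2.73 mm² overlap (of its 540.00 mm²) is removed, clipping the outline — 1 connected region; the cylinder at (12, -1): section is a regular 12-gon, circumradius r=2.5; After the difference (first − rest): starting from that combined region, the r=2.5 cylinder at (12, -1) misses the remaining region (no effect) — 1 connected region; (whole slice rotated 35° about Z — lengths, areas and connectivity unchanged). The outline is a single polygon with 14 vertices. Extrusion per mm of travel: 0.8 × 0.28 / (π × 0.875²) = 0.093128. Accumulating E over each segment gives final E = 4.6801.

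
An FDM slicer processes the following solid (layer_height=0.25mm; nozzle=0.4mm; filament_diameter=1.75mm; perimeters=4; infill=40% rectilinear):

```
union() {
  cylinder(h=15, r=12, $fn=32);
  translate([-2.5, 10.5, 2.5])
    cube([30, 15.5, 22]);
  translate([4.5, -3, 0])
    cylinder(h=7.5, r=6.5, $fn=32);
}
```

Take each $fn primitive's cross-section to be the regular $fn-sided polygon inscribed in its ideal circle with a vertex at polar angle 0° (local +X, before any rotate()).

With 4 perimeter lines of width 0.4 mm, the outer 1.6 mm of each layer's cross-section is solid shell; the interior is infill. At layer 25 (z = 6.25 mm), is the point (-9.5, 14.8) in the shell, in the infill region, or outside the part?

At z = 6.25 mm: the r=12 cylinder contributes a regular 32-gon of circumradius 12; the cube at (-2.5, 10.5) is present — its section is the full 30×15.5 rectangle; the r=6.5 cylinder at (4.5, -3) contributes a regular 32-gon of circumradius 6.5; Taking the union: the regions partially overlap (shared area 140.97 mm²), so overlapping operands fuse into one piece — 1 connected region. Overall, the cross-section is a single solid region. The nearest boundary edge runs (-8.49, 8.49)→(-6.67, 9.98); distance from the point to it = 5.59 mm. The point is not inside any of the regions above, so it lies outside the cross-section (5.59 mm from the nearest boundary).

outside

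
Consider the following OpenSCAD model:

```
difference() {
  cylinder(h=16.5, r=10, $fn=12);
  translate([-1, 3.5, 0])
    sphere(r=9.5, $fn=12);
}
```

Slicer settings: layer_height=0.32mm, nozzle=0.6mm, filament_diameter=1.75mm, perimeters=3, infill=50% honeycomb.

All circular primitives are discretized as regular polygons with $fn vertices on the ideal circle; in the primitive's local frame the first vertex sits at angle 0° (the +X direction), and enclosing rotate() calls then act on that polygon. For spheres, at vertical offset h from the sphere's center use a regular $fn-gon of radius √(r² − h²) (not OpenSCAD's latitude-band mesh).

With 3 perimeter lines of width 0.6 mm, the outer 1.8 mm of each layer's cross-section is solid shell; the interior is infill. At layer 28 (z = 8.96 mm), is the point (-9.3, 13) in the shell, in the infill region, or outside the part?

At z = 8.96 mm: the cylinder: section is a regular 12-gon, circumradius r=10; the sphere at (-1, 3.5): section is a regular 12-gon, circumradius = √(r²−h²) = √(9.5²−8.96²) = 3.157; Taking the first minus the rest: starting from the r=10 cylinder, the r=9.5 sphere at (-1, 3.5) lies wholly inside it (removes its full 29.91 mm² and its 19.61 mm outline becomes a hole wall) — 1 connected region with 1 hole. Overall, the cross-section is one region with 1 hole. The nearest boundary edge runs (-8.66, 5.00)→(-5.00, 8.66); distance from the point to it = 6.11 mm. The point is not inside any of the regions above, so it lies outside the cross-section (6.11 mm from the nearest boundary).

outside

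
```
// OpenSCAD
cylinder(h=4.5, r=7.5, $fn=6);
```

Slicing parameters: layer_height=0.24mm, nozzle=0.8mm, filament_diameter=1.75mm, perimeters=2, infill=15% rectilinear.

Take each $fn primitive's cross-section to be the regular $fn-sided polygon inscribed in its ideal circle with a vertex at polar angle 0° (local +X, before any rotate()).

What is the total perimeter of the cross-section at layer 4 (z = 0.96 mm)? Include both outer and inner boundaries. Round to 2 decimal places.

45.00 mm

At z = 0.96 mm: the cylinder: section is a regular 6-gon, circumradius r=7.5 (perimeter = 2·6·7.500·sin(180°/6) = 45.00 mm). Overall, the cross-section is a single solid region. Total boundary length (outer) = 45.00 mm.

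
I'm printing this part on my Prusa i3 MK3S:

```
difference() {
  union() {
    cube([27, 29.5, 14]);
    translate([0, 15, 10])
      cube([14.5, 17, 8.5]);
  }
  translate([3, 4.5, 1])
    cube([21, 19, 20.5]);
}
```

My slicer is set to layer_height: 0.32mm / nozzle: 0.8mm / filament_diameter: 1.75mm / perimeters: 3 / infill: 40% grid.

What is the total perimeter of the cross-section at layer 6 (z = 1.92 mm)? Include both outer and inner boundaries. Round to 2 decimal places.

193.00 mm

At z = 1.92 mm: the cube is present — its section is the full 27×29.5 rectangle (perimeter 113.00 mm); the cube at (0, 15) does not reach this height (z outside [10, 18.5]); Taking the union: only the 27×29.5 cube is present, so the union is just that shape — boundary = 113.00 mm; the cube at (3, 4.5) is present — its section is the full 21×19 rectangle (perimeter 80.00 mm); Taking the first minus the rest: starting from the result so far, the 21×19 cube at (3, 4.5) lies wholly inside it (removes its full 399.00 mm² and its 80.00 mm outline becomes a hole wall) — boundary (outer + 1 inner loop) = 193.00 mm. Overall, the cross-section is one region with 1 hole. Total boundary length (outer + inner) = 193.00 mm.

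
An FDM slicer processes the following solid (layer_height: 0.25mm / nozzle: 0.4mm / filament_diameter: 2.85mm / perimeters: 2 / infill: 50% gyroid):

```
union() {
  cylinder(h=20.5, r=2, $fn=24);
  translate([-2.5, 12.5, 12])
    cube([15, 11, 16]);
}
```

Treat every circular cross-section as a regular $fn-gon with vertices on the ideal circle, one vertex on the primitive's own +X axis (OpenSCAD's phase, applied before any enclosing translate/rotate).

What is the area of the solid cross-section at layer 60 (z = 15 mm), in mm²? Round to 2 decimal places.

177.42 mm²

At z = 15 mm: the r=2 cylinder contributes a regular 24-gon of circumradius 2 (area = (24/2)·2.000²·sin(360°/24) = 12.42 mm²); the cube at (-2.5, 12.5) is present — its section is the full 15×11 rectangle (area 165.00 mm²); Combining (union): the 2 present regions are separate (no shared area or edge), so areas and boundary lengths simply add and each stays a separate island — area = 177.42 mm². Overall, the cross-section has 2 separate islands. Net area = 177.42 mm².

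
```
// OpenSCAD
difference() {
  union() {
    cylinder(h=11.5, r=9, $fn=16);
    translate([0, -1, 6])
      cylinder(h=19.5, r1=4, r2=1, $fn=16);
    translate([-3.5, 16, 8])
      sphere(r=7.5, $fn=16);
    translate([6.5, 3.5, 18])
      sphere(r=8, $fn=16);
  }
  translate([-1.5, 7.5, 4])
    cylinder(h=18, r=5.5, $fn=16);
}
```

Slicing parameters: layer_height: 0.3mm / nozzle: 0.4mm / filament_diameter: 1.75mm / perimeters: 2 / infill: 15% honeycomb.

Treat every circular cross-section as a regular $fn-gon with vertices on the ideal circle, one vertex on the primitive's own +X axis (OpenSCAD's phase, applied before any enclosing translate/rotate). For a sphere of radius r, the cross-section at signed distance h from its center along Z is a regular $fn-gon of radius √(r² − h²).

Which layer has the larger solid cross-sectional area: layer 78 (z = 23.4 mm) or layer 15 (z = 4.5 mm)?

layer 15 (z = 4.5 mm)

Layer 78 (z = 23.4): the cylinder is absent (z outside [0, 11.5]); the cone at (0, -1) (r1=4→r2=1) has section circumradius 1.323 here — a regular 16-gon (area = (16/2)·1.323²·sin(360°/16) = 5.36 mm²); the sphere at (-3.5, 16) is not intersected at this z (|z−center|=15.400 > r=7.5); the sphere at (6.5, 3.5): section is a regular 16-gon, circumradius = √(r²−h²) = √(8²−5.4²) = 5.903 (area = (16/2)·5.903²·sin(360°/16) = 106.66 mm²); Merging all regions: the 2 present regions are separate (no shared area or edge), so areas and boundary lengths simply add and each stays a separate island — area = 112.02 mm²; the cylinder at (-1.5, 7.5) is not intersected at this z (z outside [4, 22]); Subtracting the remaining from the first: none of the subtracted shapes is present at this height, so the result so far is unchanged — area = 112.02 mm². So its area = 112.02 mm². Layer 15 (z = 4.5): the r=9 cylinder contributes a regular 16-gon of circumradius 9 (area = (16/2)·9.000²·sin(360°/16) = 247.98 mm²); the cone at (0, -1) is not intersected at this z (z outside [6, 25.5]); the sphere at (-3.5, 16): section is a regular 16-gon, circumradius = √(r²−h²) = √(7.5²−3.5²) = 6.633 (area = (16/2)·6.633²·sin(360°/16) = 134.70 mm²); the sphere at (6.5, 3.5) does not reach this height (|z−center|=13.500 > r=8); Combining (union): the 2 present regions are separate (no shared area or edge), so areas and boundary lengths simply add and each stays a separate island — area = 382.68 mm²; the r=5.5 cylinder at (-1.5, 7.5) gives a regular 16-gon of circumradius 5.5 (constant along its height) (area = (16/2)·5.500²·sin(360°/16) = 92.61 mm²); After the difference (first − rest): starting from that combined region (382.68 mm²), the r=5.5 cylinder at (-1.5, 7.5) partially overlaps it — only the 71.63 mm² overlap (of its 92.61 mm²) is removed, clipping the outline — area = 311.06 mm². So its area = 311.06 mm². Layer 15 is larger (311.06 vs 112.02 mm²).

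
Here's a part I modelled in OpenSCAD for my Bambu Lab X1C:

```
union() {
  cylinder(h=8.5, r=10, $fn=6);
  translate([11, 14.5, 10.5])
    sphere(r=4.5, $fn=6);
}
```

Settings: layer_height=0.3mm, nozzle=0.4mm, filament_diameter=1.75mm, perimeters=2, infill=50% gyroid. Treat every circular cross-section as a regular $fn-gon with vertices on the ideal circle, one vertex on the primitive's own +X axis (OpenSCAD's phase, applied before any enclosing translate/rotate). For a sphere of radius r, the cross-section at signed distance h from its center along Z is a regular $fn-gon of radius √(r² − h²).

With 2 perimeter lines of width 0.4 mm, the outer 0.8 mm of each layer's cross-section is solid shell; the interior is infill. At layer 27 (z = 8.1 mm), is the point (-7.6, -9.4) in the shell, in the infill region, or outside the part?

outside

At z = 8.1 mm: the r=10 cylinder contributes a regular 6-gon of circumradius 10; the r=4.5 sphere at (11, 14.5) contributes a regular 6-gon of circumradius √(4.5²−2.4²) = 3.807; Merging all regions: the 2 present regions are separate (no shared area or edge), so areas and boundary lengths simply add and each stays a separate island — 2 connected regions. Overall, the cross-section has 2 separate islands. The nearest boundary edge runs (-5.00, -8.66)→(-10.00, 0.00); distance from the point to it = 2.62 mm. The point is not inside any of the regions above, so it lies outside the cross-section (2.62 mm from the nearest boundary).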